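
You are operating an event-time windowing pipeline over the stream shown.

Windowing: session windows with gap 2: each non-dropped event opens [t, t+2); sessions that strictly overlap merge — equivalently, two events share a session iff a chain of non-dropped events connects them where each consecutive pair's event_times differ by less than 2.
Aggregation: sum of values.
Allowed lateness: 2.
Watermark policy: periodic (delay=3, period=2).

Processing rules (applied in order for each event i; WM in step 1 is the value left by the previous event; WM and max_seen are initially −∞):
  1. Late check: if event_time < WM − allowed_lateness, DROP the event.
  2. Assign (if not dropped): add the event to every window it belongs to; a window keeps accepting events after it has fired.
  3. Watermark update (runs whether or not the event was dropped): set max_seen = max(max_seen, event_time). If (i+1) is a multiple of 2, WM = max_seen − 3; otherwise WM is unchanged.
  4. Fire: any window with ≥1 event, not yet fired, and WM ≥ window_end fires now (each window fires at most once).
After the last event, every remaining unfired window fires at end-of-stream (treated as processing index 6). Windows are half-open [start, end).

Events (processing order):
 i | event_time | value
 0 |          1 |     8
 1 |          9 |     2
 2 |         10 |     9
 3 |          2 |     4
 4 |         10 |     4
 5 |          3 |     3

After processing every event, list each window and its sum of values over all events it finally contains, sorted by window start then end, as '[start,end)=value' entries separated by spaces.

[1,3)=8 [9,12)=15

i=0 t=1 v=8: → [1,3); WM=−∞
i=1 t=9 v=2: → [9,11); WM=6
i=2 t=10 v=9: → [9,12); WM=6
i=3 t=2 v=4: DROP (t<6-2); WM=7
i=4 t=10 v=4: → [9,12); WM=7
i=5 t=3 v=3: DROP (t<7-2); WM=7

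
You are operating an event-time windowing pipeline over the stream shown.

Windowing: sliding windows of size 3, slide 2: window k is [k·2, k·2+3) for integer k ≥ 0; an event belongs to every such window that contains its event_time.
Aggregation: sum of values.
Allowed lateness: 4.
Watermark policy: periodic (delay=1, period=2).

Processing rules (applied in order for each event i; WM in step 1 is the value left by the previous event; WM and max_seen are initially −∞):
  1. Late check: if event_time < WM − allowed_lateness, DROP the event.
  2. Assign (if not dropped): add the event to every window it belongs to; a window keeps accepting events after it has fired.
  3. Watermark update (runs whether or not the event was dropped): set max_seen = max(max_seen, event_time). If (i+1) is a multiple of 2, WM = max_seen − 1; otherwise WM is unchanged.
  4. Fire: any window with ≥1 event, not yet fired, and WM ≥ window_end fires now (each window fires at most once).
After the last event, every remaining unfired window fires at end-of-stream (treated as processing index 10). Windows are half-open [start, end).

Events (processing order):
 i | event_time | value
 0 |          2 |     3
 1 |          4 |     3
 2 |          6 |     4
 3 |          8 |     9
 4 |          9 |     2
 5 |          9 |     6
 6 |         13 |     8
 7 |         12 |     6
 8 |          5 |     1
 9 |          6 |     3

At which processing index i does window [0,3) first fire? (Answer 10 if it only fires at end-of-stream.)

i=0 t=2 v=3: → [2,5),[0,3); WM=−∞
i=1 t=4 v=3: → [4,7),[2,5); WM=3; [0,3) fires=3
i=2 t=6 v=4: → [6,9),[4,7); WM=3
i=3 t=8 v=9: → [8,11),[6,9); WM=7; [2,5) fires=6 [4,7) fires=7
i=4 t=9 v=2: → [8,11); WM=7
i=5 t=9 v=6: → [8,11); WM=8
i=6 t=13 v=8: → [12,15); WM=8
i=7 t=12 v=6: → [12,15),[10,13); WM=12; [6,9) fires=13 [8,11) fires=17
i=8 t=5 v=1: DROP (t<12-4); WM=12
i=9 t=6 v=3: DROP (t<12-4); WM=12

1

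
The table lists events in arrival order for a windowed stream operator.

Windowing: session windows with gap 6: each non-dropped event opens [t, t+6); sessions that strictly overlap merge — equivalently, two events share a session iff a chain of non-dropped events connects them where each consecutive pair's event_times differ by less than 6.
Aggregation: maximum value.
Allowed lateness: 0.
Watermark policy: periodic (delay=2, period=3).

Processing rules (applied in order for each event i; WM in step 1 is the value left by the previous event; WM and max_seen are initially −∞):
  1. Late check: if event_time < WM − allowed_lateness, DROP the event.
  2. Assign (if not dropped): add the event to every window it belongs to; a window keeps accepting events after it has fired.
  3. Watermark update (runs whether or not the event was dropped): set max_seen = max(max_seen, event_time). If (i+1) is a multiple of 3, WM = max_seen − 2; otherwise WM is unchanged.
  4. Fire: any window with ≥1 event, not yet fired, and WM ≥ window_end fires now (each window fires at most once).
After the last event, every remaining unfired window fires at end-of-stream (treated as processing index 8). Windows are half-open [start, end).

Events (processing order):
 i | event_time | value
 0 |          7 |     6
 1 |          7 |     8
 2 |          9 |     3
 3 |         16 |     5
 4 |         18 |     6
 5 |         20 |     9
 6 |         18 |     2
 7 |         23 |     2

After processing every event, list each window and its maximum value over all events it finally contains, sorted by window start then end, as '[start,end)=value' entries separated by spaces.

[7,15)=8 [16,29)=9

i=0 t=7 v=6: → [7,13); WM=−∞
i=1 t=7 v=8: → [7,13); WM=−∞
i=2 t=9 v=3: → [7,15); WM=7
i=3 t=16 v=5: → [16,22); WM=7
i=4 t=18 v=6: → [16,24); WM=7
i=5 t=20 v=9: → [16,26); WM=18
i=6 t=18 v=2: → [16,26); WM=18
i=7 t=23 v=2: → [16,29); WM=18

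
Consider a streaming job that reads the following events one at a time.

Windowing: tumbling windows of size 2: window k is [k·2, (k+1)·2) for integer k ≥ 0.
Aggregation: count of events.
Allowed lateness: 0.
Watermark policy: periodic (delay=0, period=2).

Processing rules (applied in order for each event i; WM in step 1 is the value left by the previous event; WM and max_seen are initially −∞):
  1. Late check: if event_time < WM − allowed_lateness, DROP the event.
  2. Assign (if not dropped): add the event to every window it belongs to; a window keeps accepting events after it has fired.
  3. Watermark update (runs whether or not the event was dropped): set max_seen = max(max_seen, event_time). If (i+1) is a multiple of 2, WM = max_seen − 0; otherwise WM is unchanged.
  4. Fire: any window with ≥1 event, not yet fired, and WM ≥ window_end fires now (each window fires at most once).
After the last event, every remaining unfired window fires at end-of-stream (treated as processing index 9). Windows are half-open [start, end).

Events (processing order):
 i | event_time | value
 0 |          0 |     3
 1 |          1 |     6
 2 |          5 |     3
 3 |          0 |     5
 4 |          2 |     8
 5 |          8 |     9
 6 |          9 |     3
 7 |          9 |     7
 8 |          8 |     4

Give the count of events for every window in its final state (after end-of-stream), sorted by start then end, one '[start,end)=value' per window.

[0,2)=2 [4,6)=1 [8,10)=3

i=0 t=0 v=3: → [0,2); WM=−∞
i=1 t=1 v=6: → [0,2); WM=1
i=2 t=5 v=3: → [4,6); WM=1
i=3 t=0 v=5: DROP (t<1-0); WM=5; [0,2) fires=2
i=4 t=2 v=8: DROP (t<5-0); WM=5
i=5 t=8 v=9: → [8,10); WM=8; [4,6) fires=1
i=6 t=9 v=3: → [8,10); WM=8
i=7 t=9 v=7: → [8,10); WM=9
i=8 t=8 v=4: DROP (t<9-0); WM=9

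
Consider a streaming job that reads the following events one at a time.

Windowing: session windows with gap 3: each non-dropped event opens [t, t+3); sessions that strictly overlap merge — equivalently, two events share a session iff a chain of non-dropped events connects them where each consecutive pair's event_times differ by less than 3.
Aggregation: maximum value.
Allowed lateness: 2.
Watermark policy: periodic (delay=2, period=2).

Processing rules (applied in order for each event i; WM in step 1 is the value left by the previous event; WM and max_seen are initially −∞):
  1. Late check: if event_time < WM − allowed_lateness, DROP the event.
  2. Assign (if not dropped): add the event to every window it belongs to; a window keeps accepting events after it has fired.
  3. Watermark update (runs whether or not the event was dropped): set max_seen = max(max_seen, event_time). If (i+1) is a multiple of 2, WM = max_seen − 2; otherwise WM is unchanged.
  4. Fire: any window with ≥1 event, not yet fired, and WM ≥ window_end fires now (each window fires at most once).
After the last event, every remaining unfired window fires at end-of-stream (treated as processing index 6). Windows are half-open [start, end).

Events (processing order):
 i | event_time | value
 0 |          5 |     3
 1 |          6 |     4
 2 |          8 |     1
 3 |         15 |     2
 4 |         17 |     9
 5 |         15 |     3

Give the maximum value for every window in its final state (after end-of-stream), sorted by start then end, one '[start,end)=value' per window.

i=0 t=5 v=3: → [5,8); WM=−∞
i=1 t=6 v=4: → [5,9); WM=4
i=2 t=8 v=1: → [5,11); WM=4
i=3 t=15 v=2: → [15,18); WM=13
i=4 t=17 v=9: → [15,20); WM=13
i=5 t=15 v=3: → [15,20); WM=15

[5,11)=4 [15,20)=9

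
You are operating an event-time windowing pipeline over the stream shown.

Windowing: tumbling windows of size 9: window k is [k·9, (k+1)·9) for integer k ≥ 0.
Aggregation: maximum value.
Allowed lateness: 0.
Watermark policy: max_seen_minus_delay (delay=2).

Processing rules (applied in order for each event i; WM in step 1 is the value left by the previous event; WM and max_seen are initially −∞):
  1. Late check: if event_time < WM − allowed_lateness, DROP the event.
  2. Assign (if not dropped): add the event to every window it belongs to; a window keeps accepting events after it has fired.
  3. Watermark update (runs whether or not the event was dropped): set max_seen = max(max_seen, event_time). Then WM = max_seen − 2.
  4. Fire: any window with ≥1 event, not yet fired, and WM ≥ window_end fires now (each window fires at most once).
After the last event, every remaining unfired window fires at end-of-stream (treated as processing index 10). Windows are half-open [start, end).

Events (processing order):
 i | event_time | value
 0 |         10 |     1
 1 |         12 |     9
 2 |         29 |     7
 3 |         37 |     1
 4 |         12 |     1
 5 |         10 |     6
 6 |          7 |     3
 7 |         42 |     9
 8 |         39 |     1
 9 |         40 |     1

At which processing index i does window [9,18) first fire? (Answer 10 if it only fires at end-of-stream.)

2

i=0 t=10 v=1: → [9,18); WM=8
i=1 t=12 v=9: → [9,18); WM=10
i=2 t=29 v=7: → [27,36); WM=27; [9,18) fires=9
i=3 t=37 v=1: → [36,45); WM=35
i=4 t=12 v=1: DROP (t<35-0); WM=35
i=5 t=10 v=6: DROP (t<35-0); WM=35
i=6 t=7 v=3: DROP (t<35-0); WM=35
i=7 t=42 v=9: → [36,45); WM=40; [27,36) fires=7
i=8 t=39 v=1: DROP (t<40-0); WM=40
i=9 t=40 v=1: → [36,45); WM=40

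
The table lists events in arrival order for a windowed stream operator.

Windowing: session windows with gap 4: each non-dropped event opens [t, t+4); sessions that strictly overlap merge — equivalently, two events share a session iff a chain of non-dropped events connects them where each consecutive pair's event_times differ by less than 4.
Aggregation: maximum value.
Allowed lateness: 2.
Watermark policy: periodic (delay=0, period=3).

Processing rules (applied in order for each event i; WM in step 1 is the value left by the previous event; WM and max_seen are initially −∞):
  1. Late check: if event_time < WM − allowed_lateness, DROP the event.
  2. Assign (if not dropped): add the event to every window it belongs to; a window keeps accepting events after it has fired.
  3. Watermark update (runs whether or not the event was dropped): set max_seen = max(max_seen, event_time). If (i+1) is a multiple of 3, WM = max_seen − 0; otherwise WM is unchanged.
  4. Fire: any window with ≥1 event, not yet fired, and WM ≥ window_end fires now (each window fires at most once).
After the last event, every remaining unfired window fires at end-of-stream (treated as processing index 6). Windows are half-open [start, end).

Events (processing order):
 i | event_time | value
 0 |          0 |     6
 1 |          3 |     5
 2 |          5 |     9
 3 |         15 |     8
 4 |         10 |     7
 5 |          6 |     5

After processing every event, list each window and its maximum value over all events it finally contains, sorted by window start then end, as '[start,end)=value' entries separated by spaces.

[0,10)=9 [10,14)=7 [15,19)=8

i=0 t=0 v=6: → [0,4); WM=−∞
i=1 t=3 v=5: → [0,7); WM=−∞
i=2 t=5 v=9: → [0,9); WM=5
i=3 t=15 v=8: → [15,19); WM=5
i=4 t=10 v=7: → [10,14); WM=5
i=5 t=6 v=5: → [0,10); WM=15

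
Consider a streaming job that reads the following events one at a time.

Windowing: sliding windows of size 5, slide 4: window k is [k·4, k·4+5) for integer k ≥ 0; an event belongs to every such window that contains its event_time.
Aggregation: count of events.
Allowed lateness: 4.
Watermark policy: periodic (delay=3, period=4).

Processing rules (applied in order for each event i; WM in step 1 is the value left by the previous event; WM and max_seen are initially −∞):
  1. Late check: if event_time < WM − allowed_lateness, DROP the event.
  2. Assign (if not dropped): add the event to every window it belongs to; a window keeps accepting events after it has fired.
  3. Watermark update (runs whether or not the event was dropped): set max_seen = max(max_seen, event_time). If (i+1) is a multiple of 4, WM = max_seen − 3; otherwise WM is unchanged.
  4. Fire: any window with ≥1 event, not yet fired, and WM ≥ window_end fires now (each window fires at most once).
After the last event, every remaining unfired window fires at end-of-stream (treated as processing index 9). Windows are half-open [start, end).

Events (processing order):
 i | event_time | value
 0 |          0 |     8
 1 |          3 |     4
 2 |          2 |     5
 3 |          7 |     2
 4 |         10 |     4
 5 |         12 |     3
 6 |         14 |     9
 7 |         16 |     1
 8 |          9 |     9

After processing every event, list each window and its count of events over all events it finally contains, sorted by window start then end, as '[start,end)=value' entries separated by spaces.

i=0 t=0 v=8: → [0,5); WM=−∞
i=1 t=3 v=4: → [0,5); WM=−∞
i=2 t=2 v=5: → [0,5); WM=−∞
i=3 t=7 v=2: → [4,9); WM=4
i=4 t=10 v=4: → [8,13); WM=4
i=5 t=12 v=3: → [12,17),[8,13); WM=4
i=6 t=14 v=9: → [12,17); WM=4
i=7 t=16 v=1: → [16,21),[12,17); WM=13; [0,5) fires=3 [4,9) fires=1 [8,13) fires=2
i=8 t=9 v=9: → [8,13); WM=13

[0,5)=3 [4,9)=1 [8,13)=3 [12,17)=3 [16,21)=1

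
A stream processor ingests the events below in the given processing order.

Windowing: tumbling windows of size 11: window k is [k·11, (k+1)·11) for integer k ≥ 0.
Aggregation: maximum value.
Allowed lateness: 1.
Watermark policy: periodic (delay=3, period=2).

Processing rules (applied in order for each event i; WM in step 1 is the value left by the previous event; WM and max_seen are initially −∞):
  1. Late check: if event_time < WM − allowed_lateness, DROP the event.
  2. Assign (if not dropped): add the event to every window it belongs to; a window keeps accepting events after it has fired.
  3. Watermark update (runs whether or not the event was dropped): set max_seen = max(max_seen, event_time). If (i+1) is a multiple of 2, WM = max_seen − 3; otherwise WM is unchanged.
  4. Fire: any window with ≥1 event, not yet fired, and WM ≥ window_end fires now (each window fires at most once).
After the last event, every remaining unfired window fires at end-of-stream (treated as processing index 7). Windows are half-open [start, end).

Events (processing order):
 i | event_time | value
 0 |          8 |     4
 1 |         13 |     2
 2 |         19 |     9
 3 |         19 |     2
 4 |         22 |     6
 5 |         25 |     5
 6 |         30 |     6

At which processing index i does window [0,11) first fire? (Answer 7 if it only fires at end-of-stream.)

i=0 t=8 v=4: → [0,11); WM=−∞
i=1 t=13 v=2: → [11,22); WM=10
i=2 t=19 v=9: → [11,22); WM=10
i=3 t=19 v=2: → [11,22); WM=16; [0,11) fires=4
i=4 t=22 v=6: → [22,33); WM=16
i=5 t=25 v=5: → [22,33); WM=22; [11,22) fires=9
i=6 t=30 v=6: → [22,33); WM=22

3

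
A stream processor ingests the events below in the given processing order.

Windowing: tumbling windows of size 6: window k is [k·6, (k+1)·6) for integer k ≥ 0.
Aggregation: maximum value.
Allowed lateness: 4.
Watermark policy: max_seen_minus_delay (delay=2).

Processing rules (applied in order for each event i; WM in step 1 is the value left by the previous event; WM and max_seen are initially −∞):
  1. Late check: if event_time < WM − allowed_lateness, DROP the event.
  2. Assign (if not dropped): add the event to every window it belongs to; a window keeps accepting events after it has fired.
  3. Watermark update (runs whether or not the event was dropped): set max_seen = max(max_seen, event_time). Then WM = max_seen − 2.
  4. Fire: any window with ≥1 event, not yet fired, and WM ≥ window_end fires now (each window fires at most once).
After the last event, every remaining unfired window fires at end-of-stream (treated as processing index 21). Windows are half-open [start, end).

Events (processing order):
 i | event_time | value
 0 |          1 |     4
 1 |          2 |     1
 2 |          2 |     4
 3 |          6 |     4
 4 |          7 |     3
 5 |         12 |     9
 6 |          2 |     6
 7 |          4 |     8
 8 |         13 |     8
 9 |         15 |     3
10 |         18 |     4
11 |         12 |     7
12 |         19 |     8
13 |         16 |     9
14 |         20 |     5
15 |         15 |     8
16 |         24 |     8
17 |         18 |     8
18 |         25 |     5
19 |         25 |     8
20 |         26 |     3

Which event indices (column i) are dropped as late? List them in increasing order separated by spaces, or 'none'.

6 7

i=0 t=1 v=4: → [0,6); WM=-1
i=1 t=2 v=1: → [0,6); WM=0
i=2 t=2 v=4: → [0,6); WM=0
i=3 t=6 v=4: → [6,12); WM=4
i=4 t=7 v=3: → [6,12); WM=5
i=5 t=12 v=9: → [12,18); WM=10; [0,6) fires=4
i=6 t=2 v=6: DROP (t<10-4); WM=10
i=7 t=4 v=8: DROP (t<10-4); WM=10
i=8 t=13 v=8: → [12,18); WM=11
i=9 t=15 v=3: → [12,18); WM=13; [6,12) fires=4
i=10 t=18 v=4: → [18,24); WM=16
i=11 t=12 v=7: → [12,18); WM=16
i=12 t=19 v=8: → [18,24); WM=17
i=13 t=16 v=9: → [12,18); WM=17
i=14 t=20 v=5: → [18,24); WM=18; [12,18) fires=9
i=15 t=15 v=8: → [12,18); WM=18
i=16 t=24 v=8: → [24,30); WM=22
i=17 t=18 v=8: → [18,24); WM=22
i=18 t=25 v=5: → [24,30); WM=23
i=19 t=25 v=8: → [24,30); WM=23
i=20 t=26 v=3: → [24,30); WM=24; [18,24) fires=8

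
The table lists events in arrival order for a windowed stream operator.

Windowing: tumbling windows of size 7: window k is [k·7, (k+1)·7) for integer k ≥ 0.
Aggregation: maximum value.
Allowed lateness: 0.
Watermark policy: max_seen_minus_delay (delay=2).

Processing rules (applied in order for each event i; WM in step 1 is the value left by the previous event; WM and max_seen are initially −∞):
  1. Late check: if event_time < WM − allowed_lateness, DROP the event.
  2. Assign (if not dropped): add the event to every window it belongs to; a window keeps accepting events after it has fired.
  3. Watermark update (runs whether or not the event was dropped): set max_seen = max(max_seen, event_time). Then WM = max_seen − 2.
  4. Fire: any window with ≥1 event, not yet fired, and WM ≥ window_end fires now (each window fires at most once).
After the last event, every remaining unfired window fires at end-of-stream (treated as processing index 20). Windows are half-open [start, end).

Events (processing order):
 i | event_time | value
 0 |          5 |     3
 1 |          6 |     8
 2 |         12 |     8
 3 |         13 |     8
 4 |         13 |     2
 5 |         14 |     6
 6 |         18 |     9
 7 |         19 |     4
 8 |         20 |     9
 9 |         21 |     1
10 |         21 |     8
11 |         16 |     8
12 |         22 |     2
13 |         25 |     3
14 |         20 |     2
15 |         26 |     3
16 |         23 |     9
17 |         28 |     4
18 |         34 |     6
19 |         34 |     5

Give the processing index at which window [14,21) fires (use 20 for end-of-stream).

i=0 t=5 v=3: → [0,7); WM=3
i=1 t=6 v=8: → [0,7); WM=4
i=2 t=12 v=8: → [7,14); WM=10; [0,7) fires=8
i=3 t=13 v=8: → [7,14); WM=11
i=4 t=13 v=2: → [7,14); WM=11
i=5 t=14 v=6: → [14,21); WM=12
i=6 t=18 v=9: → [14,21); WM=16; [7,14) fires=8
i=7 t=19 v=4: → [14,21); WM=17
i=8 t=20 v=9: → [14,21); WM=18
i=9 t=21 v=1: → [21,28); WM=19
i=10 t=21 v=8: → [21,28); WM=19
i=11 t=16 v=8: DROP (t<19-0); WM=19
i=12 t=22 v=2: → [21,28); WM=20
i=13 t=25 v=3: → [21,28); WM=23; [14,21) fires=9
i=14 t=20 v=2: DROP (t<23-0); WM=23
i=15 t=26 v=3: → [21,28); WM=24
i=16 t=23 v=9: DROP (t<24-0); WM=24
i=17 t=28 v=4: → [28,35); WM=26
i=18 t=34 v=6: → [28,35); WM=32; [21,28) fires=8
i=19 t=34 v=5: → [28,35); WM=32

13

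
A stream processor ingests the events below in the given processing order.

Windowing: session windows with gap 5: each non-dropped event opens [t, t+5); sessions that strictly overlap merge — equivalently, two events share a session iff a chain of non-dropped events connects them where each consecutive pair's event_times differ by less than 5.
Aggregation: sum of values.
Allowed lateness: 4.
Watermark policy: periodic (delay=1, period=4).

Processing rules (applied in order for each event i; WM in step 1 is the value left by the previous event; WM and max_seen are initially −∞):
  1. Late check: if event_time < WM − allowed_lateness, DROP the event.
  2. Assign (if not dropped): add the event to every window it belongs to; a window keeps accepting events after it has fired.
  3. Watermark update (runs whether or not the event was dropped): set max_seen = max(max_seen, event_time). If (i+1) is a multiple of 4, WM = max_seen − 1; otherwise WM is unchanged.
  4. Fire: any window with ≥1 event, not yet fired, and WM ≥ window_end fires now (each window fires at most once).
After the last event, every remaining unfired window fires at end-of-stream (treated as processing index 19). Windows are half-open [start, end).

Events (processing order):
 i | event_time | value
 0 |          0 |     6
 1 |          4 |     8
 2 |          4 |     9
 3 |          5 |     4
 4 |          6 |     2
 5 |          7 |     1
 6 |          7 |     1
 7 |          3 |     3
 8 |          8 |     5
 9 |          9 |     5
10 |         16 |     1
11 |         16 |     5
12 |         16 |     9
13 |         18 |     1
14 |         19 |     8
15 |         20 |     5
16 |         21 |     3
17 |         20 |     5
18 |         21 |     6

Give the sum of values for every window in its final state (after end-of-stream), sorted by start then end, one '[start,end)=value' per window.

i=0 t=0 v=6: → [0,5); WM=−∞
i=1 t=4 v=8: → [0,9); WM=−∞
i=2 t=4 v=9: → [0,9); WM=−∞
i=3 t=5 v=4: → [0,10); WM=4
i=4 t=6 v=2: → [0,11); WM=4
i=5 t=7 v=1: → [0,12); WM=4
i=6 t=7 v=1: → [0,12); WM=4
i=7 t=3 v=3: → [0,12); WM=6
i=8 t=8 v=5: → [0,13); WM=6
i=9 t=9 v=5: → [0,14); WM=6
i=10 t=16 v=1: → [16,21); WM=6
i=11 t=16 v=5: → [16,21); WM=15
i=12 t=16 v=9: → [16,21); WM=15
i=13 t=18 v=1: → [16,23); WM=15
i=14 t=19 v=8: → [16,24); WM=15
i=15 t=20 v=5: → [16,25); WM=19
i=16 t=21 v=3: → [16,26); WM=19
i=17 t=20 v=5: → [16,26); WM=19
i=18 t=21 v=6: → [16,26); WM=19

[0,14)=44 [16,26)=43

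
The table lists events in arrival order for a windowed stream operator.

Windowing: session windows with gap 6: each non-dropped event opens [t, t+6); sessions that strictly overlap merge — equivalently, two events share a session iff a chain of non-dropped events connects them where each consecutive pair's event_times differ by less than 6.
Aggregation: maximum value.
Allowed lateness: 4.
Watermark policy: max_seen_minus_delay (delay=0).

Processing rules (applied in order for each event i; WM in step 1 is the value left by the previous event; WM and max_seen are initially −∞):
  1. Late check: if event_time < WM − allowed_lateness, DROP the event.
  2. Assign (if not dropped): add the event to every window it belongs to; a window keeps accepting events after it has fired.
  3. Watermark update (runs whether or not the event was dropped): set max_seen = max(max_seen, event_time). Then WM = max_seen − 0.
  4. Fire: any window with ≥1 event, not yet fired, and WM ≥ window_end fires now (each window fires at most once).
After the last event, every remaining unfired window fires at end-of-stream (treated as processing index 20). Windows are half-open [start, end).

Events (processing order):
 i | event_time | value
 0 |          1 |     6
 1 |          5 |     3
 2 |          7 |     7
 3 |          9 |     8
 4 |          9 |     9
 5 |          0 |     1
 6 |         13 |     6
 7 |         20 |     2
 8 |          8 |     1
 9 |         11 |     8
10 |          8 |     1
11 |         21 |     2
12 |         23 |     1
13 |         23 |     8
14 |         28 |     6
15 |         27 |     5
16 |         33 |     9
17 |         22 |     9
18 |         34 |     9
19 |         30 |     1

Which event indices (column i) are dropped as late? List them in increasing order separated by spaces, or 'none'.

i=0 t=1 v=6: → [1,7); WM=1
i=1 t=5 v=3: → [1,11); WM=5
i=2 t=7 v=7: → [1,13); WM=7
i=3 t=9 v=8: → [1,15); WM=9
i=4 t=9 v=9: → [1,15); WM=9
i=5 t=0 v=1: DROP (t<9-4); WM=9
i=6 t=13 v=6: → [1,19); WM=13
i=7 t=20 v=2: → [20,26); WM=20
i=8 t=8 v=1: DROP (t<20-4); WM=20
i=9 t=11 v=8: DROP (t<20-4); WM=20
i=10 t=8 v=1: DROP (t<20-4); WM=20
i=11 t=21 v=2: → [20,27); WM=21
i=12 t=23 v=1: → [20,29); WM=23
i=13 t=23 v=8: → [20,29); WM=23
i=14 t=28 v=6: → [20,34); WM=28
i=15 t=27 v=5: → [20,34); WM=28
i=16 t=33 v=9: → [20,39); WM=33
i=17 t=22 v=9: DROP (t<33-4); WM=33
i=18 t=34 v=9: → [20,40); WM=34
i=19 t=30 v=1: → [20,40); WM=34

5 8 9 10 17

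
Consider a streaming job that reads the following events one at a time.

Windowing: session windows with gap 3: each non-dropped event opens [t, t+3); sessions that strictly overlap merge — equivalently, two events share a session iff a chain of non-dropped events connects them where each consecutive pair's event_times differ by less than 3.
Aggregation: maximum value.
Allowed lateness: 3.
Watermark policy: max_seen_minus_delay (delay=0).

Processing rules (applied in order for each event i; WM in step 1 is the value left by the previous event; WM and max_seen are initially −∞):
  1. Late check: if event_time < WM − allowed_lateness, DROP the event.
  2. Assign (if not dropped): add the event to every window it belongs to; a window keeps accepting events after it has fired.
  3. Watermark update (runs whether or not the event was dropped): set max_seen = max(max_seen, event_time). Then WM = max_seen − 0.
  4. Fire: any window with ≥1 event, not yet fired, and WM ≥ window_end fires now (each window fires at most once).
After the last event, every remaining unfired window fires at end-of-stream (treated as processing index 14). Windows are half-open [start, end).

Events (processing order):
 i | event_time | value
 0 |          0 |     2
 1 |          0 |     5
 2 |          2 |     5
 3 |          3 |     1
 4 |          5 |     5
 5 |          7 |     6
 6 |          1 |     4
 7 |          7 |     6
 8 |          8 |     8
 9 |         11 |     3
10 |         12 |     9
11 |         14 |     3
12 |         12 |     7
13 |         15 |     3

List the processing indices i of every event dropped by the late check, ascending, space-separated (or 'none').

6

i=0 t=0 v=2: → [0,3); WM=0
i=1 t=0 v=5: → [0,3); WM=0
i=2 t=2 v=5: → [0,5); WM=2
i=3 t=3 v=1: → [0,6); WM=3
i=4 t=5 v=5: → [0,8); WM=5
i=5 t=7 v=6: → [0,10); WM=7
i=6 t=1 v=4: DROP (t<7-3); WM=7
i=7 t=7 v=6: → [0,10); WM=7
i=8 t=8 v=8: → [0,11); WM=8
i=9 t=11 v=3: → [11,14); WM=11
i=10 t=12 v=9: → [11,15); WM=12
i=11 t=14 v=3: → [11,17); WM=14
i=12 t=12 v=7: → [11,17); WM=14
i=13 t=15 v=3: → [11,18); WM=15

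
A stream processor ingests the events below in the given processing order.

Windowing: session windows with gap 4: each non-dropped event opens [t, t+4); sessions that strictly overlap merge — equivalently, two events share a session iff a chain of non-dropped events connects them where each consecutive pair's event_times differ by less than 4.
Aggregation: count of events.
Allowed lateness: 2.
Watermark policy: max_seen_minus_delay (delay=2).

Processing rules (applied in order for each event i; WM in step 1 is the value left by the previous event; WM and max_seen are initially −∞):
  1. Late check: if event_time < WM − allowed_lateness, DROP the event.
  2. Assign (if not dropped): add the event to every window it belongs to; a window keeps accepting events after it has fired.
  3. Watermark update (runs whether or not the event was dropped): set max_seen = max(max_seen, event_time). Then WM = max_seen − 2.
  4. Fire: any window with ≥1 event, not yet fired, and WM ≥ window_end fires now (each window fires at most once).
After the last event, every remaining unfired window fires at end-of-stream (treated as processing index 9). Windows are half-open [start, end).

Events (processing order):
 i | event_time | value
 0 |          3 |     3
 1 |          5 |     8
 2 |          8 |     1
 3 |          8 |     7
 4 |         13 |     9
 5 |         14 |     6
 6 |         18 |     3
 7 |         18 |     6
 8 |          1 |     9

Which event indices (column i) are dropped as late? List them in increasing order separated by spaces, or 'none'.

8

i=0 t=3 v=3: → [3,7); WM=1
i=1 t=5 v=8: → [3,9); WM=3
i=2 t=8 v=1: → [3,12); WM=6
i=3 t=8 v=7: → [3,12); WM=6
i=4 t=13 v=9: → [13,17); WM=11
i=5 t=14 v=6: → [13,18); WM=12
i=6 t=18 v=3: → [18,22); WM=16
i=7 t=18 v=6: → [18,22); WM=16
i=8 t=1 v=9: DROP (t<16-2); WM=16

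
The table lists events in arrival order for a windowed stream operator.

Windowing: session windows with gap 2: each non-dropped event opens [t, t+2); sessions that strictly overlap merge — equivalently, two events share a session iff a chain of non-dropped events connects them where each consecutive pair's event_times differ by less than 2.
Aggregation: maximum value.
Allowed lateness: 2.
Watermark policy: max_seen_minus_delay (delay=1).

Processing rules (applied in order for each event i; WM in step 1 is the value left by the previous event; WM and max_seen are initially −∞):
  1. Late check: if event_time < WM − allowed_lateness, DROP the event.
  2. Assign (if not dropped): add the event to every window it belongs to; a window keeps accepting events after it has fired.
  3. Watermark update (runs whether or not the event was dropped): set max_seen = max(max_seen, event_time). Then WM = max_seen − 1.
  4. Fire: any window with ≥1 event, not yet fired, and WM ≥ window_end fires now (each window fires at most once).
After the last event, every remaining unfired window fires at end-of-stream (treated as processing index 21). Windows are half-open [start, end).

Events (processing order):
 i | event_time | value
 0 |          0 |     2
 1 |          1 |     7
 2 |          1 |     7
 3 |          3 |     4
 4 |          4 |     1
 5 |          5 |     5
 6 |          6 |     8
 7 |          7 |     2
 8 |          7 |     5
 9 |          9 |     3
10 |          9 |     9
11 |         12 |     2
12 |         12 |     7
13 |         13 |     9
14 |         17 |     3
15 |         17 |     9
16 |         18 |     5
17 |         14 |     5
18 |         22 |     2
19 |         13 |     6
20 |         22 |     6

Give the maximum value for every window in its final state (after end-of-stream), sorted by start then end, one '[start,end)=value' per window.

i=0 t=0 v=2: → [0,2); WM=-1
i=1 t=1 v=7: → [0,3); WM=0
i=2 t=1 v=7: → [0,3); WM=0
i=3 t=3 v=4: → [3,5); WM=2
i=4 t=4 v=1: → [3,6); WM=3
i=5 t=5 v=5: → [3,7); WM=4
i=6 t=6 v=8: → [3,8); WM=5
i=7 t=7 v=2: → [3,9); WM=6
i=8 t=7 v=5: → [3,9); WM=6
i=9 t=9 v=3: → [9,11); WM=8
i=10 t=9 v=9: → [9,11); WM=8
i=11 t=12 v=2: → [12,14); WM=11
i=12 t=12 v=7: → [12,14); WM=11
i=13 t=13 v=9: → [12,15); WM=12
i=14 t=17 v=3: → [17,19); WM=16
i=15 t=17 v=9: → [17,19); WM=16
i=16 t=18 v=5: → [17,20); WM=17
i=17 t=14 v=5: DROP (t<17-2); WM=17
i=18 t=22 v=2: → [22,24); WM=21
i=19 t=13 v=6: DROP (t<21-2); WM=21
i=20 t=22 v=6: → [22,24); WM=21

[0,3)=7 [3,9)=8 [9,11)=9 [12,15)=9 [17,20)=9 [22,24)=6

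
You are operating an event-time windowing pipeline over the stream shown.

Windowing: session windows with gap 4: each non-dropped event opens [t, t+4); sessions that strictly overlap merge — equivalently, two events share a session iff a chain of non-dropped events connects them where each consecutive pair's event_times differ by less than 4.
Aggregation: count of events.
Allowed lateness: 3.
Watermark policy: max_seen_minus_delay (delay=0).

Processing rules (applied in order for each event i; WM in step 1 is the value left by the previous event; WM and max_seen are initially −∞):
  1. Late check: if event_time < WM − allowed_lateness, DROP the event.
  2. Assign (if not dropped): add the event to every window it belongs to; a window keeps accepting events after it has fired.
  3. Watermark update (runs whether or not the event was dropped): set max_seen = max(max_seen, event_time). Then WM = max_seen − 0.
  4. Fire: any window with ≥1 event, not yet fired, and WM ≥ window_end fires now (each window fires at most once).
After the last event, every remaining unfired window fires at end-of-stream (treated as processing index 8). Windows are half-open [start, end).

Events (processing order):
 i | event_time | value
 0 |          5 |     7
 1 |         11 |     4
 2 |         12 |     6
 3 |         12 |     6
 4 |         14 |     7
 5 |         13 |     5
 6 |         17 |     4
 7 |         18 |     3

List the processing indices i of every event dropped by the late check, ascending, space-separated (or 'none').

none

i=0 t=5 v=7: → [5,9); WM=5
i=1 t=11 v=4: → [11,15); WM=11
i=2 t=12 v=6: → [11,16); WM=12
i=3 t=12 v=6: → [11,16); WM=12
i=4 t=14 v=7: → [11,18); WM=14
i=5 t=13 v=5: → [11,18); WM=14
i=6 t=17 v=4: → [11,21); WM=17
i=7 t=18 v=3: → [11,22); WM=18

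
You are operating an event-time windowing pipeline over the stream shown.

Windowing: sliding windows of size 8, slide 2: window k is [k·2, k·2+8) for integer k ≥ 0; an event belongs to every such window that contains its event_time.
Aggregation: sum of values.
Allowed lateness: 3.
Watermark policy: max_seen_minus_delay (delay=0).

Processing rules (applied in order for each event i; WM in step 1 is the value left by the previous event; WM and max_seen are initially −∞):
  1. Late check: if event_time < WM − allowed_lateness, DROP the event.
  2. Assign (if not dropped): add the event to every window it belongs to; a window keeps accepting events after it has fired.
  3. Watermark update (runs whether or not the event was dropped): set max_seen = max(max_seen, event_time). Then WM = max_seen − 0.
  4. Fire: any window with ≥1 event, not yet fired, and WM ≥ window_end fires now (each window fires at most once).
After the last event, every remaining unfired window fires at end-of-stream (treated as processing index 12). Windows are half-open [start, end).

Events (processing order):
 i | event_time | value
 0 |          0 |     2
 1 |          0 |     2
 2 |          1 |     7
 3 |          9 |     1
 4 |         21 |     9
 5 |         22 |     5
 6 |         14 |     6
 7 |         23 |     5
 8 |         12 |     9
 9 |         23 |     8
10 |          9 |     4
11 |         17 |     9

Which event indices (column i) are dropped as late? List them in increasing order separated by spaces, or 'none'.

6 8 10 11

i=0 t=0 v=2: → [0,8); WM=0
i=1 t=0 v=2: → [0,8); WM=0
i=2 t=1 v=7: → [0,8); WM=1
i=3 t=9 v=1: → [8,16),[6,14),[4,12),[2,10); WM=9; [0,8) fires=11
i=4 t=21 v=9: → [20,28),[18,26),[16,24),[14,22); WM=21; [2,10) fires=1 [4,12) fires=1 [6,14) fires=1 [8,16) fires=1
i=5 t=22 v=5: → [22,30),[20,28),[18,26),[16,24); WM=22; [14,22) fires=9
i=6 t=14 v=6: DROP (t<22-3); WM=22
i=7 t=23 v=5: → [22,30),[20,28),[18,26),[16,24); WM=23
i=8 t=12 v=9: DROP (t<23-3); WM=23
i=9 t=23 v=8: → [22,30),[20,28),[18,26),[16,24); WM=23
i=10 t=9 v=4: DROP (t<23-3); WM=23
i=11 t=17 v=9: DROP (t<23-3); WM=23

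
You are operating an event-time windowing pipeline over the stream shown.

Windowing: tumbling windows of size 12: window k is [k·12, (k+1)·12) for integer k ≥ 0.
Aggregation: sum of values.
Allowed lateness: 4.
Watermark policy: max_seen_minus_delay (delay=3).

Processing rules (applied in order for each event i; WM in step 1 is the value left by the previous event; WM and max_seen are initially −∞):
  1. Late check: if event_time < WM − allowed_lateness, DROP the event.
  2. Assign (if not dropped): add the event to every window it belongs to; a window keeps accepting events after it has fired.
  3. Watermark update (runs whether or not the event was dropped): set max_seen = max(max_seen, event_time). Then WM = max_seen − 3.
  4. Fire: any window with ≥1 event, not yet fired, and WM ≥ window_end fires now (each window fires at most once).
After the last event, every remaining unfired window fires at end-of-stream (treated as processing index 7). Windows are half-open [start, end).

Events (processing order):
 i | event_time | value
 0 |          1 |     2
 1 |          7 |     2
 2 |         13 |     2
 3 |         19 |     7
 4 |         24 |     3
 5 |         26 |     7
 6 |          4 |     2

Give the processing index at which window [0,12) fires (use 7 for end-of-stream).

i=0 t=1 v=2: → [0,12); WM=-2
i=1 t=7 v=2: → [0,12); WM=4
i=2 t=13 v=2: → [12,24); WM=10
i=3 t=19 v=7: → [12,24); WM=16; [0,12) fires=4
i=4 t=24 v=3: → [24,36); WM=21
i=5 t=26 v=7: → [24,36); WM=23
i=6 t=4 v=2: DROP (t<23-4); WM=23

3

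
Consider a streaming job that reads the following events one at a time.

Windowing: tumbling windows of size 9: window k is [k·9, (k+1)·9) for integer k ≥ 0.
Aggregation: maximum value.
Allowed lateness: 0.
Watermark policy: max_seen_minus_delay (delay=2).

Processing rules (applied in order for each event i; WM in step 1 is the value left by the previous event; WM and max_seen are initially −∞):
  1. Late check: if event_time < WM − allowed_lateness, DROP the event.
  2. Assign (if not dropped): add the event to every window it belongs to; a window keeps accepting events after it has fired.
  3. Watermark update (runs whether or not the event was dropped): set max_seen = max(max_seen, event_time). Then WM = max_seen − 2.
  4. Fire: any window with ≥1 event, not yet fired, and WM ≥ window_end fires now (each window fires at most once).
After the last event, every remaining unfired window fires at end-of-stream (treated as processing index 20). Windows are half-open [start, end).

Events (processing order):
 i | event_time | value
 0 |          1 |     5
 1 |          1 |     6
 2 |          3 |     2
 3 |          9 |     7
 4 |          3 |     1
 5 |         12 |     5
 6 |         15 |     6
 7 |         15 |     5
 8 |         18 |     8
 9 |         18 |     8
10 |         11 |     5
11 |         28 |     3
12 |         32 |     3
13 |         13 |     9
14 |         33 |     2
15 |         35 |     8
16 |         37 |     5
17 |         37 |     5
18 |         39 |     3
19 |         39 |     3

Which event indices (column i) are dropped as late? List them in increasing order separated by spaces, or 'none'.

4 10 13

i=0 t=1 v=5: → [0,9); WM=-1
i=1 t=1 v=6: → [0,9); WM=-1
i=2 t=3 v=2: → [0,9); WM=1
i=3 t=9 v=7: → [9,18); WM=7
i=4 t=3 v=1: DROP (t<7-0); WM=7
i=5 t=12 v=5: → [9,18); WM=10; [0,9) fires=6
i=6 t=15 v=6: → [9,18); WM=13
i=7 t=15 v=5: → [9,18); WM=13
i=8 t=18 v=8: → [18,27); WM=16
i=9 t=18 v=8: → [18,27); WM=16
i=10 t=11 v=5: DROP (t<16-0); WM=16
i=11 t=28 v=3: → [27,36); WM=26; [9,18) fires=7
i=12 t=32 v=3: → [27,36); WM=30; [18,27) fires=8
i=13 t=13 v=9: DROP (t<30-0); WM=30
i=14 t=33 v=2: → [27,36); WM=31
i=15 t=35 v=8: → [27,36); WM=33
i=16 t=37 v=5: → [36,45); WM=35
i=17 t=37 v=5: → [36,45); WM=35
i=18 t=39 v=3: → [36,45); WM=37; [27,36) fires=8
i=19 t=39 v=3: → [36,45); WM=37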